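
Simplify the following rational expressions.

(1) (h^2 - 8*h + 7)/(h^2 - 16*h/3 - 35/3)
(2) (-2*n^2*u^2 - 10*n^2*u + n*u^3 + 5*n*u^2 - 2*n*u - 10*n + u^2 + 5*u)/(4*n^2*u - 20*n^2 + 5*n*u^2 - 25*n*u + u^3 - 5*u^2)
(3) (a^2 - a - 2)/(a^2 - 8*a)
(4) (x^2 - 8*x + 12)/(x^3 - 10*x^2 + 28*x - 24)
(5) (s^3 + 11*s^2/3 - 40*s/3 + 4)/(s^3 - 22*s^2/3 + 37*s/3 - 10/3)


(1) = (3*h - 3)/(3*h + 5)
(2) = (-2*n^2*u^2 - 10*n^2*u + n*u^3 + 5*n*u^2 - 2*n*u - 10*n + u^2 + 5*u)/(4*n^2*u - 20*n^2 + 5*n*u^2 - 25*n*u + u^3 - 5*u^2)
(3) = (a^2 - a - 2)/(a^2 - 8*a)
(4) = 1/(x - 2)
(5) = (s + 6)/(s - 5)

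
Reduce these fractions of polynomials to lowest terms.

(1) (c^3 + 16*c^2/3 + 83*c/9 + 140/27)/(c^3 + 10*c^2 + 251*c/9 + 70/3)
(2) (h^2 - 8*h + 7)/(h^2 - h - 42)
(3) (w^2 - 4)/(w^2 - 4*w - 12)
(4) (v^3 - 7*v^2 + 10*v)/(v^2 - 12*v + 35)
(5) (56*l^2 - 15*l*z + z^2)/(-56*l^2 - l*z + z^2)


(1) = (3*c + 4)/(3*c + 18)
(2) = (h - 1)/(h + 6)
(3) = (w - 2)/(w - 6)
(4) = (v^2 - 2*v)/(v - 7)
(5) = (-7*l + z)/(7*l + z)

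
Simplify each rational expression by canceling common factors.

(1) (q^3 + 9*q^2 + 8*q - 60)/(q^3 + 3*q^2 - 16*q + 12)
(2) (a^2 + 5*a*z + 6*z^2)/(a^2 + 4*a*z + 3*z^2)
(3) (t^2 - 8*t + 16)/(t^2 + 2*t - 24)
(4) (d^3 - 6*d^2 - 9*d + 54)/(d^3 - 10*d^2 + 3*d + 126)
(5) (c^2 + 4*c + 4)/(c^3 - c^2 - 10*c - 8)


(1) = (q + 5)/(q - 1)
(2) = (a + 2*z)/(a + z)
(3) = (t - 4)/(t + 6)
(4) = (d - 3)/(d - 7)
(5) = (c + 2)/(c^2 - 3*c - 4)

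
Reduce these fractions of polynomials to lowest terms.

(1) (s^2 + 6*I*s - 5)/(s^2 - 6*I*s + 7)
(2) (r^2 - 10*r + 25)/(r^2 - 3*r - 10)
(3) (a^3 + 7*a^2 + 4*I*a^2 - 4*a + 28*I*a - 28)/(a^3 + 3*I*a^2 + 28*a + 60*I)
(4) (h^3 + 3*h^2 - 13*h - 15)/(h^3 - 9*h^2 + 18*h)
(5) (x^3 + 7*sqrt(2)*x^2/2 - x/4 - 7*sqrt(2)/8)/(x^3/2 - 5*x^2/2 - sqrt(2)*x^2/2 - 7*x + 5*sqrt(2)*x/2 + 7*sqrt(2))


(1) = (s + 5*I)/(s - 7*I)
(2) = (r - 5)/(r + 2)
(3) = (a^2 + a*(7 + 2*I) + 14*I)/(a^2 + I*a + 30)
(4) = (h^2 + 6*h + 5)/(h^2 - 6*h)
(5) = (16*x^3 + 56*sqrt(2)*x^2 - 4*x - 14*sqrt(2))/(8*x^3 + x^2*(-40 - 8*sqrt(2)) + x*(-112 + 40*sqrt(2)) + 112*sqrt(2))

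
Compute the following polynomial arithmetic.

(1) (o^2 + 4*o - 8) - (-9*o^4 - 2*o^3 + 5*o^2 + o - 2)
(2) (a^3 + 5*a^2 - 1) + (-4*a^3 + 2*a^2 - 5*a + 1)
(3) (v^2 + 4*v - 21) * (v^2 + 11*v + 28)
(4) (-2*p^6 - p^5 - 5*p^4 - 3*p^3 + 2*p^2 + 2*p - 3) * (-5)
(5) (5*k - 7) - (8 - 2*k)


(1) = 9*o^4 + 2*o^3 - 4*o^2 + 3*o - 6
(2) = -3*a^3 + 7*a^2 - 5*a
(3) = v^4 + 15*v^3 + 51*v^2 - 119*v - 588
(4) = 10*p^6 + 5*p^5 + 25*p^4 + 15*p^3 - 10*p^2 - 10*p + 15
(5) = 7*k - 15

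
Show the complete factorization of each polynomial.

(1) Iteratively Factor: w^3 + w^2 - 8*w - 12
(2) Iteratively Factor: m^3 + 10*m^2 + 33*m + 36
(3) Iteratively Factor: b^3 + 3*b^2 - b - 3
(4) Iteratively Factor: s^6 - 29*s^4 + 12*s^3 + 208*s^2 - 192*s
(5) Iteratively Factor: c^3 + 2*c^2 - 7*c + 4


(1) = (w - 3)*(w^2 + 4*w + 4) = (w - 3)*(w + 2)*(w + 2)
(2) = (m + 3)*(m^2 + 7*m + 12) = (m + 3)*(m + 4)*(m + 3)
(3) = (b - 1)*(b^2 + 4*b + 3) = (b - 1)*(b + 3)*(b + 1)
(4) = (s - 4)*(s^5 + 4*s^4 - 13*s^3 - 40*s^2 + 48*s) = (s - 4)*(s + 4)*(s^4 - 13*s^2 + 12*s) = (s - 4)*(s - 3)*(s + 4)*(s^3 + 3*s^2 - 4*s) = (s - 4)*(s - 3)*(s + 4)^2*(s^2 - s) = s*(s - 4)*(s - 3)*(s + 4)^2*(s - 1)
(5) = (c + 4)*(c^2 - 2*c + 1) = (c - 1)*(c + 4)*(c - 1)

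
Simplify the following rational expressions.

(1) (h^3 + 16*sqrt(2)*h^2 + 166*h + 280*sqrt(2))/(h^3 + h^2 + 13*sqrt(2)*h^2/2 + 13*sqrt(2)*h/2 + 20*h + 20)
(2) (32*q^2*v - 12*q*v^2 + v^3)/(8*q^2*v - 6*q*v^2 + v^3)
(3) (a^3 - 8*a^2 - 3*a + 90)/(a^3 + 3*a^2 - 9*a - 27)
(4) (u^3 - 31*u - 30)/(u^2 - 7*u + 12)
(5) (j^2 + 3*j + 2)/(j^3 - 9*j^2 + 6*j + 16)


(1) = (2*h^2 + 24*sqrt(2)*h + 140)/(2*h^2 + h*(2 + 5*sqrt(2)) + 5*sqrt(2))
(2) = (8*q - v)/(2*q - v)
(3) = (a^2 - 11*a + 30)/(a^2 - 9)
(4) = (u^3 - 31*u - 30)/(u^2 - 7*u + 12)
(5) = (j + 2)/(j^2 - 10*j + 16)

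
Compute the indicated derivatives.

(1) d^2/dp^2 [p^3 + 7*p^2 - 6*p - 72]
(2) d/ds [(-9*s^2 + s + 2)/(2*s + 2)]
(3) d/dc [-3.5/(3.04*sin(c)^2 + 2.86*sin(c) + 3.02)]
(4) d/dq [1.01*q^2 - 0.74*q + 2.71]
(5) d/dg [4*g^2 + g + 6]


(1) = 6*p + 14
(2) = (-9*s^2 - 18*s - 1)/(2*(s^2 + 2*s + 1))
(3) = (21.28*sin(c) + 10.01)*cos(c)/(3.04*sin(c)^2 + 2.86*sin(c) + 3.02)^2
(4) = 2.02*q - 0.74
(5) = 8*g + 1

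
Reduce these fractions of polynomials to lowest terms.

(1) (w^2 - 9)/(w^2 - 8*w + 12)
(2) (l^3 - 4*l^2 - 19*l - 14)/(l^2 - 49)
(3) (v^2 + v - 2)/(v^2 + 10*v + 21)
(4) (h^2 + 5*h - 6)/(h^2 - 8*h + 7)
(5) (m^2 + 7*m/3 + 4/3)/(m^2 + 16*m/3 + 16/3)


(1) = (w^2 - 9)/(w^2 - 8*w + 12)
(2) = (l^2 + 3*l + 2)/(l + 7)
(3) = (v^2 + v - 2)/(v^2 + 10*v + 21)
(4) = (h + 6)/(h - 7)
(5) = (m + 1)/(m + 4)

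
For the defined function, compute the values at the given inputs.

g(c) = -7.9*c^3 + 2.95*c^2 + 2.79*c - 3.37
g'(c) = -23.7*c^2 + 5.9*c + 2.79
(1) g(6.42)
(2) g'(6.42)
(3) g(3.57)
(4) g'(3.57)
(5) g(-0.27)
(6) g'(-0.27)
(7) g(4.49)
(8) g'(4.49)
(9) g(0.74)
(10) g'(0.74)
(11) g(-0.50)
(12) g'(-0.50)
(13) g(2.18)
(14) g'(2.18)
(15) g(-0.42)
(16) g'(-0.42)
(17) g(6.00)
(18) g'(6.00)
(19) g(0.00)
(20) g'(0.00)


(1) = -1954.28
(2) = -936.16
(3) = -315.26
(4) = -278.20
(5) = -3.75
(6) = -0.53
(7) = -646.47
(8) = -448.51
(9) = -2.89
(10) = -5.82
(11) = -3.04
(12) = -6.09
(13) = -65.11
(14) = -96.98
(15) = -3.44
(16) = -3.87
(17) = -1586.83
(18) = -815.01
(19) = -3.37
(20) = 2.79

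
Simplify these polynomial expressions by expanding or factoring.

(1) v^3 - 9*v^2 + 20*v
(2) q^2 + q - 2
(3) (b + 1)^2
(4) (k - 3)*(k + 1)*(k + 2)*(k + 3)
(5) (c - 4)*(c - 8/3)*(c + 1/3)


(1) = v*(v - 5)*(v - 4)
(2) = (q - 1)*(q + 2)
(3) = b^2 + 2*b + 1
(4) = k^4 + 3*k^3 - 7*k^2 - 27*k - 18
(5) = c^3 - 19*c^2/3 + 76*c/9 + 32/9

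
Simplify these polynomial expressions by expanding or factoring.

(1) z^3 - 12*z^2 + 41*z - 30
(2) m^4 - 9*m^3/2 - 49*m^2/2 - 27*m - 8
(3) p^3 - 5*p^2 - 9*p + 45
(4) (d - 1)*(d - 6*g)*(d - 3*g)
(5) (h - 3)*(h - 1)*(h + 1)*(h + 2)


(1) = (z - 6)*(z - 5)*(z - 1)
(2) = (m - 8)*(m + 1/2)*(m + 1)*(m + 2)
(3) = (p - 5)*(p - 3)*(p + 3)
(4) = d^3 - 9*d^2*g - d^2 + 18*d*g^2 + 9*d*g - 18*g^2
(5) = h^4 - h^3 - 7*h^2 + h + 6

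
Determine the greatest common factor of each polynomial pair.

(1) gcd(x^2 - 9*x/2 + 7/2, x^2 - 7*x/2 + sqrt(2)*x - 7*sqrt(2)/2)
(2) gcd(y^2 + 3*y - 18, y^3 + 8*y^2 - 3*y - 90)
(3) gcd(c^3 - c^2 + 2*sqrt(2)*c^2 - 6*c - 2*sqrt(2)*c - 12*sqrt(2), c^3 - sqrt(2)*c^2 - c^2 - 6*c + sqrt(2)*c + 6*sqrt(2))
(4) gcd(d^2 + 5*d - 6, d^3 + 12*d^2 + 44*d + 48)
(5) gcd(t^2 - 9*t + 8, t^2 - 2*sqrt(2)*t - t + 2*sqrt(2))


(1) = gcd((x - 7/2)*(x - 1), (x - 7/2)*(x + sqrt(2))) = x - 7/2
(2) = gcd((y - 3)*(y + 6), (y - 3)*(y + 5)*(y + 6)) = y^2 + 3*y - 18
(3) = gcd((c - 3)*(c + 2)*(c + 2*sqrt(2)), (c - 3)*(c + 2)*(c - sqrt(2))) = c^2 - c - 6
(4) = d + 6
(5) = t - 1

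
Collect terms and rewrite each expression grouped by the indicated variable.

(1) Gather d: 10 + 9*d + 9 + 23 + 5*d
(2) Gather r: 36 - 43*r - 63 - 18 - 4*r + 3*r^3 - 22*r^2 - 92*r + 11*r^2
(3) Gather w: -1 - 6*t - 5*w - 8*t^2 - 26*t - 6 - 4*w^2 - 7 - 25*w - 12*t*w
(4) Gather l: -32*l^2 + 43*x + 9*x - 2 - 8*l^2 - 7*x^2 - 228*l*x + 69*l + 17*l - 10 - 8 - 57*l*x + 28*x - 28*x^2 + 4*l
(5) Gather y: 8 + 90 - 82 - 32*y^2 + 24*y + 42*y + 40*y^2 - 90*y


(1) = 14*d + 42
(2) = 3*r^3 - 11*r^2 - 139*r - 45
(3) = -8*t^2 - 32*t - 4*w^2 + w*(-12*t - 30) - 14
(4) = -40*l^2 + l*(90 - 285*x) - 35*x^2 + 80*x - 20
(5) = 8*y^2 - 24*y + 16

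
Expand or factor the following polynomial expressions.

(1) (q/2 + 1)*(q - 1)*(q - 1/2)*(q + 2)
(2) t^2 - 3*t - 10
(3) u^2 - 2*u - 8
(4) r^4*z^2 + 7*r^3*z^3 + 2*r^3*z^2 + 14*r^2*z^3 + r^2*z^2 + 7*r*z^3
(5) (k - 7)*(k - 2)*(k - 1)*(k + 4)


(1) = q^4/2 + 5*q^3/4 - 3*q^2/4 - 2*q + 1
(2) = (t - 5)*(t + 2)
(3) = (u - 4)*(u + 2)
(4) = r*(r + 7*z)*(r*z + z)^2
(5) = k^4 - 6*k^3 - 17*k^2 + 78*k - 56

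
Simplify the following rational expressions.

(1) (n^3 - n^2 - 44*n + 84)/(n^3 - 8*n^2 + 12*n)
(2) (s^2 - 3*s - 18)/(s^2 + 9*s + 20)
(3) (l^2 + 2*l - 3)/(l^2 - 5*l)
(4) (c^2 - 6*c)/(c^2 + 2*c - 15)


(1) = (n + 7)/n
(2) = (s^2 - 3*s - 18)/(s^2 + 9*s + 20)
(3) = (l^2 + 2*l - 3)/(l^2 - 5*l)
(4) = (c^2 - 6*c)/(c^2 + 2*c - 15)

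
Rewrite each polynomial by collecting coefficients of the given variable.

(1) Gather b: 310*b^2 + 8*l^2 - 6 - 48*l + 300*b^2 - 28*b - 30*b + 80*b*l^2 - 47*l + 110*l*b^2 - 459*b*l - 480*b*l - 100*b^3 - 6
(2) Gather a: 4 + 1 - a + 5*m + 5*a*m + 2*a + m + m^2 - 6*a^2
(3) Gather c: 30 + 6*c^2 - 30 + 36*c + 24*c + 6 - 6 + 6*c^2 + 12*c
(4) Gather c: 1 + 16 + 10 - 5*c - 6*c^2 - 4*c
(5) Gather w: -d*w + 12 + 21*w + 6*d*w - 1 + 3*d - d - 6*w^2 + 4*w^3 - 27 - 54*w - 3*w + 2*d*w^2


(1) = -100*b^3 + b^2*(110*l + 610) + b*(80*l^2 - 939*l - 58) + 8*l^2 - 95*l - 12
(2) = -6*a^2 + a*(5*m + 1) + m^2 + 6*m + 5
(3) = 12*c^2 + 72*c
(4) = -6*c^2 - 9*c + 27
(5) = 2*d + 4*w^3 + w^2*(2*d - 6) + w*(5*d - 36) - 16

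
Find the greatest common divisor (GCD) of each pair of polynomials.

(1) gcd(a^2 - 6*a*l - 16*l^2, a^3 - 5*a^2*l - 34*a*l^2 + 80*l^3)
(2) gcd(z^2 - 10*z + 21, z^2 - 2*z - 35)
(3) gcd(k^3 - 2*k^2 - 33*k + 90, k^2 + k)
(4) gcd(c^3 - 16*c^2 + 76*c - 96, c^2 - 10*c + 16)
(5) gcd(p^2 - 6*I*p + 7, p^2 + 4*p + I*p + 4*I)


(1) = a - 8*l
(2) = z - 7
(3) = 1
(4) = gcd((c - 8)*(c - 6)*(c - 2), (c - 8)*(c - 2)) = c^2 - 10*c + 16
(5) = gcd((p - 7*I)*(p + I), (p + 4)*(p + I)) = p + I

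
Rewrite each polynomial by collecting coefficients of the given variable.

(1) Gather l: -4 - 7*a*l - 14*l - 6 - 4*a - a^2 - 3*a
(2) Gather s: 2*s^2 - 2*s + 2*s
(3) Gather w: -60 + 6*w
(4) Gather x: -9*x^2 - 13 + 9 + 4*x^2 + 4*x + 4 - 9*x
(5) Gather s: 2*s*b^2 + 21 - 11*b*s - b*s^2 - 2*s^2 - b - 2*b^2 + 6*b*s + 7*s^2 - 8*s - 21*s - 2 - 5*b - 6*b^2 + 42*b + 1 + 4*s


(1) = -a^2 - 7*a + l*(-7*a - 14) - 10
(2) = 2*s^2
(3) = 6*w - 60
(4) = -5*x^2 - 5*x
(5) = -8*b^2 + 36*b + s^2*(5 - b) + s*(2*b^2 - 5*b - 25) + 20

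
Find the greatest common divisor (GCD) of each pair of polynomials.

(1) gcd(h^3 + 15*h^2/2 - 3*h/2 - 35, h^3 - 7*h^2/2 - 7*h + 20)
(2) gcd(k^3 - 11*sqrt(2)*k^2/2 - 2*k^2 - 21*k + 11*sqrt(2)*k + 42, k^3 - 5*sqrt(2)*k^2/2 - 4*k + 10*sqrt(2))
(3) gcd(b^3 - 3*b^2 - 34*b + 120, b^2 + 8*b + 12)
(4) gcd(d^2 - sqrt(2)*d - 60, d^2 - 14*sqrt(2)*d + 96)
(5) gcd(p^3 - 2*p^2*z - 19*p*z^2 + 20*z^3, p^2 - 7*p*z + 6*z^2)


(1) = h^2 + h/2 - 5
(2) = k - 2
(3) = b + 6
(4) = d - 6*sqrt(2)
(5) = gcd((p - 5*z)*(p - z)*(p + 4*z), (p - 6*z)*(p - z)) = -p + z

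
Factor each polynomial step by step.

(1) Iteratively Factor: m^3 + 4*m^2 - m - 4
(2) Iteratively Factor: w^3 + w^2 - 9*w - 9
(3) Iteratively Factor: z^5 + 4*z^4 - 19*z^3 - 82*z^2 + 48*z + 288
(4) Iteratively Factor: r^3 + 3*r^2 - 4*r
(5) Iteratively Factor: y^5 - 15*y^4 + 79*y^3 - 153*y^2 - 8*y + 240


(1) = (m - 1)*(m^2 + 5*m + 4) = (m - 1)*(m + 1)*(m + 4)
(2) = (w + 1)*(w^2 - 9) = (w + 1)*(w + 3)*(w - 3)
(3) = (z - 2)*(z^4 + 6*z^3 - 7*z^2 - 96*z - 144) = (z - 4)*(z - 2)*(z^3 + 10*z^2 + 33*z + 36) = (z - 4)*(z - 2)*(z + 3)*(z^2 + 7*z + 12) = (z - 4)*(z - 2)*(z + 3)^2*(z + 4)
(4) = (r)*(r^2 + 3*r - 4) = r*(r + 4)*(r - 1)
(5) = (y - 3)*(y^4 - 12*y^3 + 43*y^2 - 24*y - 80) = (y - 5)*(y - 3)*(y^3 - 7*y^2 + 8*y + 16) = (y - 5)*(y - 4)*(y - 3)*(y^2 - 3*y - 4) = (y - 5)*(y - 4)^2*(y - 3)*(y + 1)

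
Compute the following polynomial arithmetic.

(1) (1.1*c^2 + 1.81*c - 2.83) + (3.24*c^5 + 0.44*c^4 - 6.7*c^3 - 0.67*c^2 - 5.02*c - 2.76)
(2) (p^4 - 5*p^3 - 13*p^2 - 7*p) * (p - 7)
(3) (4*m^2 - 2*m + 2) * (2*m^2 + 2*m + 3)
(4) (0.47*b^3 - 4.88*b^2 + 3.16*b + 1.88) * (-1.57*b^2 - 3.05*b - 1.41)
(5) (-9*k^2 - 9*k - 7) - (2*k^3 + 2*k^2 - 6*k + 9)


(1) = 3.24*c^5 + 0.44*c^4 - 6.7*c^3 + 0.43*c^2 - 3.21*c - 5.59
(2) = p^5 - 12*p^4 + 22*p^3 + 84*p^2 + 49*p
(3) = 8*m^4 + 4*m^3 + 12*m^2 - 2*m + 6
(4) = -0.7379*b^5 + 6.2281*b^4 + 9.2601*b^3 - 5.7088*b^2 - 10.1896*b - 2.6508
(5) = -2*k^3 - 11*k^2 - 3*k - 16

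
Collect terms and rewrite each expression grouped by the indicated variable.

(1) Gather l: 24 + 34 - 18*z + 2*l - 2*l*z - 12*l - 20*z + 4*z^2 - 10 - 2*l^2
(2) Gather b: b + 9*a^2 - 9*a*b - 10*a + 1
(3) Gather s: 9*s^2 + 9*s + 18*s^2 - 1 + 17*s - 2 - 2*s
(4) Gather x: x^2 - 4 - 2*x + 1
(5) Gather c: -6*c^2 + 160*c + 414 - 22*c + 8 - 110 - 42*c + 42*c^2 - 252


(1) = -2*l^2 + l*(-2*z - 10) + 4*z^2 - 38*z + 48
(2) = 9*a^2 - 10*a + b*(1 - 9*a) + 1
(3) = 27*s^2 + 24*s - 3
(4) = x^2 - 2*x - 3
(5) = 36*c^2 + 96*c + 60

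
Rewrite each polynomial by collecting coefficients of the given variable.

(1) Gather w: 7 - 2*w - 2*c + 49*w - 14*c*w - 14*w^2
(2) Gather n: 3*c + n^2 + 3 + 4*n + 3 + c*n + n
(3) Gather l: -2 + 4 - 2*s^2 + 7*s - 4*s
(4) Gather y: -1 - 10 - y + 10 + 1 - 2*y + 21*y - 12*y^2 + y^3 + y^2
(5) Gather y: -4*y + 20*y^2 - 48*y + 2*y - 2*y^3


(1) = -2*c - 14*w^2 + w*(47 - 14*c) + 7
(2) = 3*c + n^2 + n*(c + 5) + 6
(3) = -2*s^2 + 3*s + 2
(4) = y^3 - 11*y^2 + 18*y
(5) = -2*y^3 + 20*y^2 - 50*y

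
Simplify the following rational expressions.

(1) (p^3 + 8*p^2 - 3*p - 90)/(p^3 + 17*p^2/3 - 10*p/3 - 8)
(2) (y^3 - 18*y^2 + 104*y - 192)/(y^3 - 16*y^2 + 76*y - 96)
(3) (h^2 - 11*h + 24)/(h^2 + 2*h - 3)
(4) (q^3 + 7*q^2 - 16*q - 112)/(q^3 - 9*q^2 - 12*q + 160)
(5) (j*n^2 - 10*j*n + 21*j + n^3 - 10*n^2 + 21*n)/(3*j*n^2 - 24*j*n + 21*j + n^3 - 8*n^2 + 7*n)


(1) = (3*p^2 + 6*p - 45)/(3*p^2 - p - 4)
(2) = (y - 4)/(y - 2)
(3) = (h^2 - 11*h + 24)/(h^2 + 2*h - 3)
(4) = (q^2 + 3*q - 28)/(q^2 - 13*q + 40)
(5) = (j*n - 3*j + n^2 - 3*n)/(3*j*n - 3*j + n^2 - n)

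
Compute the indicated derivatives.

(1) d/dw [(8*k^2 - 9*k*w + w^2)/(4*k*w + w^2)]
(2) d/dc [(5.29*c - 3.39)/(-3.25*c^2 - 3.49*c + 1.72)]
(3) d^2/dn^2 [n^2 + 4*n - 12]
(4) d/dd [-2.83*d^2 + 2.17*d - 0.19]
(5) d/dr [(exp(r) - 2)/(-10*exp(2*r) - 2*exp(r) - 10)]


(1) = k*(-32*k^2 - 16*k*w + 13*w^2)/(w^2*(16*k^2 + 8*k*w + w^2))
(2) = (17.1925*c^2 - 22.035*c - 2.7323)/(10.5625*c^4 + 22.685*c^3 + 1.0001*c^2 - 12.0056*c + 2.9584)
(3) = 2
(4) = 2.17 - 5.66*d
(5) = ((exp(r) - 2)*(10*exp(r) + 1) - 5*exp(2*r) - exp(r) - 5)*exp(r)/(2*(5*exp(2*r) + exp(r) + 5)^2)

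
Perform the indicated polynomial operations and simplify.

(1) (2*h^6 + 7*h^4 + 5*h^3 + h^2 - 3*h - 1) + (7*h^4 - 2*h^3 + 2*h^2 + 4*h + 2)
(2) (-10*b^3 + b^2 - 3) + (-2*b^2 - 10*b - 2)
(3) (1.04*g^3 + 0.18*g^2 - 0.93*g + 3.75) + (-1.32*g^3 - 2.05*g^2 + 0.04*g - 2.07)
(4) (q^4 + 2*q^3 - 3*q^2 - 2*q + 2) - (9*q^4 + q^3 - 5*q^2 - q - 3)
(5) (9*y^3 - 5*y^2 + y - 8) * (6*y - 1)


(1) = 2*h^6 + 14*h^4 + 3*h^3 + 3*h^2 + h + 1
(2) = -10*b^3 - b^2 - 10*b - 5
(3) = -0.28*g^3 - 1.87*g^2 - 0.89*g + 1.68
(4) = -8*q^4 + q^3 + 2*q^2 - q + 5
(5) = 54*y^4 - 39*y^3 + 11*y^2 - 49*y + 8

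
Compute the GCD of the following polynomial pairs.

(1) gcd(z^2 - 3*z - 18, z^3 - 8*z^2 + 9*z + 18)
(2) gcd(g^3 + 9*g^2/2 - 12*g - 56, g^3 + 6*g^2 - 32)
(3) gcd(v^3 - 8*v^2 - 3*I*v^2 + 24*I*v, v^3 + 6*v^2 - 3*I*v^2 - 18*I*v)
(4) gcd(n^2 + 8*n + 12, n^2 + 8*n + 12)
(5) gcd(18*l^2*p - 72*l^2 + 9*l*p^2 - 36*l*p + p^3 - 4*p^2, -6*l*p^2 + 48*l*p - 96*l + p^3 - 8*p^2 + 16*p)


(1) = gcd((z - 6)*(z + 3), (z - 6)*(z - 3)*(z + 1)) = z - 6
(2) = gcd((g - 7/2)*(g + 4)^2, (g - 2)*(g + 4)^2) = g^2 + 8*g + 16
(3) = v^2 - 3*I*v
(4) = gcd((n + 2)*(n + 6), (n + 2)*(n + 6)) = n^2 + 8*n + 12
(5) = p - 4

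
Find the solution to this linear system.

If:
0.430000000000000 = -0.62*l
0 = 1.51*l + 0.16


Then:
No Solution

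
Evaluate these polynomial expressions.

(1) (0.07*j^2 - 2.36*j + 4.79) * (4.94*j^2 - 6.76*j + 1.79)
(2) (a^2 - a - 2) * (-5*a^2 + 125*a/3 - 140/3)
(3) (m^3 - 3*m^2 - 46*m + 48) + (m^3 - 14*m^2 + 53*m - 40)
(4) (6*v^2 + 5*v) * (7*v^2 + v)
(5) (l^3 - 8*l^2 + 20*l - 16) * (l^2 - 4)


(1) = 0.3458*j^4 - 12.1316*j^3 + 39.7415*j^2 - 36.6048*j + 8.5741
(2) = -5*a^4 + 140*a^3/3 - 235*a^2/3 - 110*a/3 + 280/3
(3) = 2*m^3 - 17*m^2 + 7*m + 8
(4) = 42*v^4 + 41*v^3 + 5*v^2
(5) = l^5 - 8*l^4 + 16*l^3 + 16*l^2 - 80*l + 64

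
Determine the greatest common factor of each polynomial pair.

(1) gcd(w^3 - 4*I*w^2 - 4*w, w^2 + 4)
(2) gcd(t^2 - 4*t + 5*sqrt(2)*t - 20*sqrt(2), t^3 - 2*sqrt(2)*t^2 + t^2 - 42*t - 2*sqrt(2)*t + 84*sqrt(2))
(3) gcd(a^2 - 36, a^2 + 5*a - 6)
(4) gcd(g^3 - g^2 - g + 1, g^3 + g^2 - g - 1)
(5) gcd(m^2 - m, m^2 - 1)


(1) = w - 2*I
(2) = gcd((t - 4)*(t + 5*sqrt(2)), (t - 6)*(t + 7)*(t - 2*sqrt(2))) = 1
(3) = a + 6
(4) = g^2 - 1
(5) = gcd(m*(m - 1), (m - 1)*(m + 1)) = m - 1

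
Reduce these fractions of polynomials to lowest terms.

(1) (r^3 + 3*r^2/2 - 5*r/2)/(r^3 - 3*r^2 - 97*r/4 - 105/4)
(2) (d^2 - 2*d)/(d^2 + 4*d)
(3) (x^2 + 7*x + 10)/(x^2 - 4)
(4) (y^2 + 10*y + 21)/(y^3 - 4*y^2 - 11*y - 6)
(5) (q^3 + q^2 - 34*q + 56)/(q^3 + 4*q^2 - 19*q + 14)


(1) = (2*r^2 - 2*r)/(2*r^2 - 11*r - 21)
(2) = (d - 2)/(d + 4)
(3) = (x + 5)/(x - 2)
(4) = (y^2 + 10*y + 21)/(y^3 - 4*y^2 - 11*y - 6)
(5) = (q - 4)/(q - 1)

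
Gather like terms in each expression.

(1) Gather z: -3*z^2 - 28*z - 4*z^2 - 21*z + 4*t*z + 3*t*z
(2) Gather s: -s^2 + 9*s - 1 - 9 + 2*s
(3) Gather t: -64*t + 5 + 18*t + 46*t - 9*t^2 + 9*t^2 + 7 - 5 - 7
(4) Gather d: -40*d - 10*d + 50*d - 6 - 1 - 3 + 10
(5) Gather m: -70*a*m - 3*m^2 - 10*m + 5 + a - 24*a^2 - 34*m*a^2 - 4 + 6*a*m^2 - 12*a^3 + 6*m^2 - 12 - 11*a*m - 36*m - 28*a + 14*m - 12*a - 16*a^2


(1) = -7*z^2 + z*(7*t - 49)
(2) = -s^2 + 11*s - 10
(3) = 0
(4) = 0
(5) = -12*a^3 - 40*a^2 - 39*a + m^2*(6*a + 3) + m*(-34*a^2 - 81*a - 32) - 11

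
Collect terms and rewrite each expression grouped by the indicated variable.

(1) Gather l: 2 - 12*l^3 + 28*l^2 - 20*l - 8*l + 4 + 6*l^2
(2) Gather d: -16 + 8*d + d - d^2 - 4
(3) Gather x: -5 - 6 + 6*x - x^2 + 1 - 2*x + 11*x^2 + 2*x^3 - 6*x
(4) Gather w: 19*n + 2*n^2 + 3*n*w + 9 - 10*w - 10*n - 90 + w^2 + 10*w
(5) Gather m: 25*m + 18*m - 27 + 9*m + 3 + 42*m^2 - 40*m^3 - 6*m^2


(1) = -12*l^3 + 34*l^2 - 28*l + 6
(2) = -d^2 + 9*d - 20
(3) = 2*x^3 + 10*x^2 - 2*x - 10
(4) = 2*n^2 + 3*n*w + 9*n + w^2 - 81
(5) = -40*m^3 + 36*m^2 + 52*m - 24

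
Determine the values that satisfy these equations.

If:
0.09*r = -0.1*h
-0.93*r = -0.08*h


Then:
h = 0.00
r = 0.00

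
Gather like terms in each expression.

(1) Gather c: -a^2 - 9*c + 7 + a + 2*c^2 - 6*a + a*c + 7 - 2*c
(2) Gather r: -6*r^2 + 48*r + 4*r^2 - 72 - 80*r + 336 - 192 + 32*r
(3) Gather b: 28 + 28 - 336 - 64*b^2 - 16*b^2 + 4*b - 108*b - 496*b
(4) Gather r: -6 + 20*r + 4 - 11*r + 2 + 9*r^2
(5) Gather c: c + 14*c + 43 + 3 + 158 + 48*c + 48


(1) = -a^2 - 5*a + 2*c^2 + c*(a - 11) + 14
(2) = 72 - 2*r^2
(3) = -80*b^2 - 600*b - 280
(4) = 9*r^2 + 9*r
(5) = 63*c + 252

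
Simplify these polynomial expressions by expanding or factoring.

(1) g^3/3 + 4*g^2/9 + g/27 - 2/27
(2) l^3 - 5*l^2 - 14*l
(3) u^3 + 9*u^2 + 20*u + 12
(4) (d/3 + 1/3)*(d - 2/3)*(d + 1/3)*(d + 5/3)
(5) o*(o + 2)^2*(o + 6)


(1) = (g/3 + 1/3)*(g - 1/3)*(g + 2/3)
(2) = l*(l - 7)*(l + 2)
(3) = (u + 1)*(u + 2)*(u + 6)
(4) = d^4/3 + 7*d^3/9 + 5*d^2/27 - 31*d/81 - 10/81
(5) = o^4 + 10*o^3 + 28*o^2 + 24*o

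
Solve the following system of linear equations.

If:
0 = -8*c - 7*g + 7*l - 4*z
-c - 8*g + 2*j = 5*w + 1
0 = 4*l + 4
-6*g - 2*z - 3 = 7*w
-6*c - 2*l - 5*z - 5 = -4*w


Then:
c = -205*z/102 - 21/34
g = 88*z/51 - 5/17
j = 101*z/68 - 97/68
l = -1
w = -30*z/17 - 3/17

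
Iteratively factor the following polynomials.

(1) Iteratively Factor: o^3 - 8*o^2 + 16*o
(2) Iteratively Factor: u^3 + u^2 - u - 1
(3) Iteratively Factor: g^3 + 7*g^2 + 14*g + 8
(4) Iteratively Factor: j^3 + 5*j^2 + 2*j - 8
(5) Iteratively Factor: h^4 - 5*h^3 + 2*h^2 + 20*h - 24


(1) = (o - 4)*(o^2 - 4*o) = o*(o - 4)*(o - 4)
(2) = (u + 1)*(u^2 - 1) = (u - 1)*(u + 1)*(u + 1)
(3) = (g + 2)*(g^2 + 5*g + 4) = (g + 1)*(g + 2)*(g + 4)
(4) = (j + 2)*(j^2 + 3*j - 4) = (j + 2)*(j + 4)*(j - 1)
(5) = (h - 3)*(h^3 - 2*h^2 - 4*h + 8) = (h - 3)*(h - 2)*(h^2 - 4) = (h - 3)*(h - 2)*(h + 2)*(h - 2)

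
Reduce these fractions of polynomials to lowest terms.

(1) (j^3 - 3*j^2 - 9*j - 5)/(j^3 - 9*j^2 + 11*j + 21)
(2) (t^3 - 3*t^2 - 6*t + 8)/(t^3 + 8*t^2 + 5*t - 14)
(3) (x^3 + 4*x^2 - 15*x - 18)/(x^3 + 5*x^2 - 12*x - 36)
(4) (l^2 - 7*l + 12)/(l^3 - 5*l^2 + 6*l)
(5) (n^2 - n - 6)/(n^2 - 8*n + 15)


(1) = (j^2 - 4*j - 5)/(j^2 - 10*j + 21)
(2) = (t - 4)/(t + 7)
(3) = (x + 1)/(x + 2)
(4) = (l - 4)/(l^2 - 2*l)
(5) = (n + 2)/(n - 5)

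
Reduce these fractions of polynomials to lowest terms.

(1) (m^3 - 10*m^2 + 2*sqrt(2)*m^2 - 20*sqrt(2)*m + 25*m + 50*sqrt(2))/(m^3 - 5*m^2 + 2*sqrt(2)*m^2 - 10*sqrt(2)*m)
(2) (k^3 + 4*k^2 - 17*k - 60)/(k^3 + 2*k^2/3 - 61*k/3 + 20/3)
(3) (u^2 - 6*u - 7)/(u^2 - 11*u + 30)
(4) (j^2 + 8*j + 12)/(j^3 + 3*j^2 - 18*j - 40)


(1) = (m - 5)/m
(2) = (3*k + 9)/(3*k - 1)
(3) = (u^2 - 6*u - 7)/(u^2 - 11*u + 30)
(4) = (j + 6)/(j^2 + j - 20)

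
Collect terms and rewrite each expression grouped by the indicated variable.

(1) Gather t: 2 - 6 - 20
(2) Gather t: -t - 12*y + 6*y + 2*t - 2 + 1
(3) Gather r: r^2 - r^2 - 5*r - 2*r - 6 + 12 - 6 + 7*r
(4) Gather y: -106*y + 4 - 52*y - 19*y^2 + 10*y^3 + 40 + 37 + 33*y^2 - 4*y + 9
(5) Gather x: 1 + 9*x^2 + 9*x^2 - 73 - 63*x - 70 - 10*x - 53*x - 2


(1) = -24
(2) = t - 6*y - 1
(3) = 0
(4) = 10*y^3 + 14*y^2 - 162*y + 90
(5) = 18*x^2 - 126*x - 144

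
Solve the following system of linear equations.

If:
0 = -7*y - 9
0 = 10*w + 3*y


Then:
w = 27/70
y = -9/7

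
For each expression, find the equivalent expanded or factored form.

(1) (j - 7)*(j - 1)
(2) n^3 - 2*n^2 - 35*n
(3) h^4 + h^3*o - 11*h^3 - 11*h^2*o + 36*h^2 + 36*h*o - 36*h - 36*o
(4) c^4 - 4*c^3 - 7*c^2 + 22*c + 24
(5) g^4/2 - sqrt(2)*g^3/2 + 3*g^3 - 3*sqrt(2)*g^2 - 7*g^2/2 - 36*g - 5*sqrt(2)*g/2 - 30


(1) = j^2 - 8*j + 7
(2) = n*(n - 7)*(n + 5)
(3) = (h - 6)*(h - 3)*(h - 2)*(h + o)
(4) = (c - 4)*(c - 3)*(c + 1)*(c + 2)
(5) = (g/2 + sqrt(2))*(g + 1)*(g + 5)*(g - 3*sqrt(2))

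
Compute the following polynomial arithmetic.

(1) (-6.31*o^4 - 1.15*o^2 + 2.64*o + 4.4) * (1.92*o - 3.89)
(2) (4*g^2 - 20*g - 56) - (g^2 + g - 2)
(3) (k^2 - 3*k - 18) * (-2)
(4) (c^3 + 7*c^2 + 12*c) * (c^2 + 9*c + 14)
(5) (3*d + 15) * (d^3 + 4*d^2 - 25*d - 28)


(1) = -12.1152*o^5 + 24.5459*o^4 - 2.208*o^3 + 9.5423*o^2 - 1.8216*o - 17.116
(2) = 3*g^2 - 21*g - 54
(3) = -2*k^2 + 6*k + 36
(4) = c^5 + 16*c^4 + 89*c^3 + 206*c^2 + 168*c
(5) = 3*d^4 + 27*d^3 - 15*d^2 - 459*d - 420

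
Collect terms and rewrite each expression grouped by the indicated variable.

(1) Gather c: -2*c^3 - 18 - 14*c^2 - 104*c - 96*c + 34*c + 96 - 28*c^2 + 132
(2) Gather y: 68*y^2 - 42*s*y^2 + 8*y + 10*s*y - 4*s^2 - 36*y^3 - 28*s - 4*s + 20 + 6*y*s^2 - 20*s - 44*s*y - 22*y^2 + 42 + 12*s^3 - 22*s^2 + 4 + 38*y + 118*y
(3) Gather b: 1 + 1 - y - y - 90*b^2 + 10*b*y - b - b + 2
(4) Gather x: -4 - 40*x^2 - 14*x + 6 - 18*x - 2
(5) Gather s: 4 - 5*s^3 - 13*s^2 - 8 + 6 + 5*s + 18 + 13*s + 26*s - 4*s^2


(1) = -2*c^3 - 42*c^2 - 166*c + 210
(2) = 12*s^3 - 26*s^2 - 52*s - 36*y^3 + y^2*(46 - 42*s) + y*(6*s^2 - 34*s + 164) + 66
(3) = -90*b^2 + b*(10*y - 2) - 2*y + 4
(4) = -40*x^2 - 32*x
(5) = -5*s^3 - 17*s^2 + 44*s + 20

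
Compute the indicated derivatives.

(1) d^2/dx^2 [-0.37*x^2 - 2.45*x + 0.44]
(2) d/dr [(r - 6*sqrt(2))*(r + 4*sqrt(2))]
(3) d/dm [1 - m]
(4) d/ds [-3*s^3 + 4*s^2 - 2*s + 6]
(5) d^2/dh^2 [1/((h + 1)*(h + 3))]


(1) = -0.740000000000000
(2) = 2*r - 2*sqrt(2)
(3) = -1
(4) = -9*s^2 + 8*s - 2
(5) = 2*((h + 1)^2 + (h + 1)*(h + 3) + (h + 3)^2)/((h + 1)^3*(h + 3)^3)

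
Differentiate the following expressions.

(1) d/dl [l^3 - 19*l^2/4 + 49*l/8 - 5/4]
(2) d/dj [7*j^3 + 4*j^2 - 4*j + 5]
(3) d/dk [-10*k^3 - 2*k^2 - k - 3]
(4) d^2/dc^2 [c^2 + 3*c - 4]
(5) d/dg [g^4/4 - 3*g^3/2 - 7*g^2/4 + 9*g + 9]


(1) = 3*l^2 - 19*l/2 + 49/8
(2) = 21*j^2 + 8*j - 4
(3) = -30*k^2 - 4*k - 1
(4) = 2
(5) = g^3 - 9*g^2/2 - 7*g/2 + 9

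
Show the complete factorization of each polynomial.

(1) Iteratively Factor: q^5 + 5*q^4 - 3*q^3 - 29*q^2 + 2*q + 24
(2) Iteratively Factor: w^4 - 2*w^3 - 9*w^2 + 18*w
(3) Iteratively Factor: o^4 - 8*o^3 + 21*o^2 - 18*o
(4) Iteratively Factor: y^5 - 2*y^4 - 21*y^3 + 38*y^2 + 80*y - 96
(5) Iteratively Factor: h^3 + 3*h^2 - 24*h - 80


(1) = (q + 1)*(q^4 + 4*q^3 - 7*q^2 - 22*q + 24) = (q - 1)*(q + 1)*(q^3 + 5*q^2 - 2*q - 24) = (q - 2)*(q - 1)*(q + 1)*(q^2 + 7*q + 12) = (q - 2)*(q - 1)*(q + 1)*(q + 3)*(q + 4)
(2) = (w)*(w^3 - 2*w^2 - 9*w + 18) = w*(w - 2)*(w^2 - 9) = w*(w - 3)*(w - 2)*(w + 3)
(3) = (o - 3)*(o^3 - 5*o^2 + 6*o) = (o - 3)*(o - 2)*(o^2 - 3*o) = (o - 3)^2*(o - 2)*(o)
(4) = (y - 4)*(y^4 + 2*y^3 - 13*y^2 - 14*y + 24) = (y - 4)*(y - 1)*(y^3 + 3*y^2 - 10*y - 24) = (y - 4)*(y - 1)*(y + 2)*(y^2 + y - 12) = (y - 4)*(y - 1)*(y + 2)*(y + 4)*(y - 3)
(5) = (h - 5)*(h^2 + 8*h + 16) = (h - 5)*(h + 4)*(h + 4)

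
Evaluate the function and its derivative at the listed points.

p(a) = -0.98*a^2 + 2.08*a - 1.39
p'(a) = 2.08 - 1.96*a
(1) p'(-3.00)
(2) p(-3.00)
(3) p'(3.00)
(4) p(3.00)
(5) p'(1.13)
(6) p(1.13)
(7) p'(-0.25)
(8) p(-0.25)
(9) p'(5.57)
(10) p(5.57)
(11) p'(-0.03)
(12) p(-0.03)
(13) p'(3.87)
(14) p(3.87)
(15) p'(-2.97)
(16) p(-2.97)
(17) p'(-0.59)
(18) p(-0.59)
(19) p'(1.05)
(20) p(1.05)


(1) = 7.96
(2) = -16.45
(3) = -3.80
(4) = -3.97
(5) = -0.13
(6) = -0.29
(7) = 2.57
(8) = -1.97
(9) = -8.84
(10) = -20.21
(11) = 2.14
(12) = -1.45
(13) = -5.51
(14) = -8.02
(15) = 7.90
(16) = -16.21
(17) = 3.24
(18) = -2.96
(19) = 0.02
(20) = -0.29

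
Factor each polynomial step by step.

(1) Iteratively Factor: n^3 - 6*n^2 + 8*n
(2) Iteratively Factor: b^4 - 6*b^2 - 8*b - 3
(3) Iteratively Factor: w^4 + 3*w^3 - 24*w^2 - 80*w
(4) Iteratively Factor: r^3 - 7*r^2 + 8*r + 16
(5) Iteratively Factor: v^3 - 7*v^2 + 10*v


(1) = (n - 2)*(n^2 - 4*n) = n*(n - 2)*(n - 4)
(2) = (b + 1)*(b^3 - b^2 - 5*b - 3) = (b + 1)^2*(b^2 - 2*b - 3) = (b + 1)^3*(b - 3)
(3) = (w + 4)*(w^3 - w^2 - 20*w) = w*(w + 4)*(w^2 - w - 20) = w*(w - 5)*(w + 4)*(w + 4)
(4) = (r - 4)*(r^2 - 3*r - 4) = (r - 4)*(r + 1)*(r - 4)
(5) = (v - 5)*(v^2 - 2*v) = (v - 5)*(v - 2)*(v)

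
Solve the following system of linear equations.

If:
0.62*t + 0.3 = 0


Then:
t = -0.48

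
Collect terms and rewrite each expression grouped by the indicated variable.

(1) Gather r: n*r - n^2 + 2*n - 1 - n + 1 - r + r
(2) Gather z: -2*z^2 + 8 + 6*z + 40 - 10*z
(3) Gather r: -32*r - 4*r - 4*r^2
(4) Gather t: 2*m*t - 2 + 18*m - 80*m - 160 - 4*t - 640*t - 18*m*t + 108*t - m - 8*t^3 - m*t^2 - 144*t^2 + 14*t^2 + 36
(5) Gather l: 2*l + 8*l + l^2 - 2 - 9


(1) = -n^2 + n*r + n
(2) = -2*z^2 - 4*z + 48
(3) = -4*r^2 - 36*r
(4) = -63*m - 8*t^3 + t^2*(-m - 130) + t*(-16*m - 536) - 126
(5) = l^2 + 10*l - 11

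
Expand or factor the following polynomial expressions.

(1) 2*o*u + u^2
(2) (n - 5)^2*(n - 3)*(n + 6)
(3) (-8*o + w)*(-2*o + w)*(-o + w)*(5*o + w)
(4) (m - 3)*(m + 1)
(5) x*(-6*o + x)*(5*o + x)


(1) = u*(2*o + u)
(2) = n^4 - 7*n^3 - 23*n^2 + 255*n - 450
(3) = -80*o^4 + 114*o^3*w - 29*o^2*w^2 - 6*o*w^3 + w^4
(4) = m^2 - 2*m - 3
(5) = -30*o^2*x - o*x^2 + x^3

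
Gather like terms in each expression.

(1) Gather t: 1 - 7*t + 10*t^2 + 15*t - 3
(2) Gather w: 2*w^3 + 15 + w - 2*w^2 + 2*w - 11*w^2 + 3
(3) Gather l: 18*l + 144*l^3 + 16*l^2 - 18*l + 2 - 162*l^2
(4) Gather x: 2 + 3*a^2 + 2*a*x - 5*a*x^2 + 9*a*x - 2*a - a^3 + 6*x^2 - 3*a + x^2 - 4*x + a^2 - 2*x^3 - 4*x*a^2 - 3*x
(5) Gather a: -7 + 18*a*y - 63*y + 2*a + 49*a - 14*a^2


(1) = 10*t^2 + 8*t - 2
(2) = 2*w^3 - 13*w^2 + 3*w + 18
(3) = 144*l^3 - 146*l^2 + 2
(4) = -a^3 + 4*a^2 - 5*a - 2*x^3 + x^2*(7 - 5*a) + x*(-4*a^2 + 11*a - 7) + 2
(5) = -14*a^2 + a*(18*y + 51) - 63*y - 7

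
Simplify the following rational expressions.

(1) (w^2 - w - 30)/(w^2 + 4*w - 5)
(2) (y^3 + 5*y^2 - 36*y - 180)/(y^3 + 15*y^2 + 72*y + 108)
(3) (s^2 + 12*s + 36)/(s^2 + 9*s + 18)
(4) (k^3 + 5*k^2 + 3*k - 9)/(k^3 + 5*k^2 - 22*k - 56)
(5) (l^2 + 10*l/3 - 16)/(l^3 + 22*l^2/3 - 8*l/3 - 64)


(1) = (w - 6)/(w - 1)
(2) = (y^2 - y - 30)/(y^2 + 9*y + 18)
(3) = (s + 6)/(s + 3)
(4) = (k^3 + 5*k^2 + 3*k - 9)/(k^3 + 5*k^2 - 22*k - 56)
(5) = 1/(l + 4)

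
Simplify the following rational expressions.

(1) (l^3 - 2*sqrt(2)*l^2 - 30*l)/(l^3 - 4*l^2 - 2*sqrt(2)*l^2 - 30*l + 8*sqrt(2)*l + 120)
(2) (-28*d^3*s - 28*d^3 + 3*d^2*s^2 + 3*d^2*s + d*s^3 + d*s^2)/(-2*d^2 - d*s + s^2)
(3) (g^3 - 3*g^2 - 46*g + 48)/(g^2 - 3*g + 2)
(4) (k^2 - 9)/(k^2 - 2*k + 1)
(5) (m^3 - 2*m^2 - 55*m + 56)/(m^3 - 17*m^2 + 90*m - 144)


(1) = l/(l - 4)
(2) = (-28*d^3*s - 28*d^3 + 3*d^2*s^2 + 3*d^2*s + d*s^3 + d*s^2)/(-2*d^2 - d*s + s^2)
(3) = (g^2 - 2*g - 48)/(g - 2)
(4) = (k^2 - 9)/(k^2 - 2*k + 1)
(5) = (m^2 + 6*m - 7)/(m^2 - 9*m + 18)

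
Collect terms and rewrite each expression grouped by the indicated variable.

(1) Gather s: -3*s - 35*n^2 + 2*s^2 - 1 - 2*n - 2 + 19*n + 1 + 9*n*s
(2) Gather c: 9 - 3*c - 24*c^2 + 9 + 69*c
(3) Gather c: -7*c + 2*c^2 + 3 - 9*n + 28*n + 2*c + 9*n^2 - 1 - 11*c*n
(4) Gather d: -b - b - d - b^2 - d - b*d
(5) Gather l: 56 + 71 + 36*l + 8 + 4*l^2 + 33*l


(1) = -35*n^2 + 17*n + 2*s^2 + s*(9*n - 3) - 2
(2) = -24*c^2 + 66*c + 18
(3) = 2*c^2 + c*(-11*n - 5) + 9*n^2 + 19*n + 2
(4) = -b^2 - 2*b + d*(-b - 2)
(5) = 4*l^2 + 69*l + 135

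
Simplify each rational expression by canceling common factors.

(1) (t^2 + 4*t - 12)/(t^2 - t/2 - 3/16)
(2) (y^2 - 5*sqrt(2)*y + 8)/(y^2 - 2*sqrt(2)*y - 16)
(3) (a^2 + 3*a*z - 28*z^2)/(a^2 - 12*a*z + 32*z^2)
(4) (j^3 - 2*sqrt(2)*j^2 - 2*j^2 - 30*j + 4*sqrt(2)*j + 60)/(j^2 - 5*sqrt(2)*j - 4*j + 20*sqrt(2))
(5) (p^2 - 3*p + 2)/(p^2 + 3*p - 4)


(1) = (16*t^2 + 64*t - 192)/(16*t^2 - 8*t - 3)
(2) = (y - sqrt(2))/(y + 2*sqrt(2))
(3) = (-a - 7*z)/(-a + 8*z)
(4) = (j^2 + j*(-2 + 3*sqrt(2)) - 6*sqrt(2))/(j - 4)
(5) = (p - 2)/(p + 4)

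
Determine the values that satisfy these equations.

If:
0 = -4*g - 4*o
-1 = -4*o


Then:
g = -1/4
o = 1/4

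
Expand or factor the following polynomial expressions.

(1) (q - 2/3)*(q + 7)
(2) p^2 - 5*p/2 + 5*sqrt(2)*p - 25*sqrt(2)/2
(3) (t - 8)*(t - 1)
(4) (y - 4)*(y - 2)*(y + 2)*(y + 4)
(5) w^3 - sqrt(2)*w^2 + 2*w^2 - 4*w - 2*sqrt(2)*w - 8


(1) = q^2 + 19*q/3 - 14/3
(2) = (p - 5/2)*(p + 5*sqrt(2))
(3) = t^2 - 9*t + 8
(4) = y^4 - 20*y^2 + 64
(5) = (w + 2)*(w - 2*sqrt(2))*(w + sqrt(2))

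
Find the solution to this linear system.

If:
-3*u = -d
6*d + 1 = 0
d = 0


Then:
No Solution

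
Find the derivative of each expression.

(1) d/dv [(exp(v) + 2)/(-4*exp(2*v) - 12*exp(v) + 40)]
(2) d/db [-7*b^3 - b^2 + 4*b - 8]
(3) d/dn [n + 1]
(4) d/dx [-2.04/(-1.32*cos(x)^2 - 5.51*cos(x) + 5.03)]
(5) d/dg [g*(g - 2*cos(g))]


(1) = ((exp(v) + 2)*(2*exp(v) + 3) - exp(2*v) - 3*exp(v) + 10)*exp(v)/(4*(exp(2*v) + 3*exp(v) - 10)^2)
(2) = -21*b^2 - 2*b + 4
(3) = 1
(4) = (5.3856*cos(x) + 11.2404)*sin(x)/(1.32*cos(x)^2 + 5.51*cos(x) - 5.03)^2
(5) = 2*g*sin(g) + 2*g - 2*cos(g)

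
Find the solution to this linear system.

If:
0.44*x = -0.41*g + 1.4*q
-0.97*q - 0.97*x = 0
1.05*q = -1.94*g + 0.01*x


Then:
g = 0.00
q = 0.00
x = 0.00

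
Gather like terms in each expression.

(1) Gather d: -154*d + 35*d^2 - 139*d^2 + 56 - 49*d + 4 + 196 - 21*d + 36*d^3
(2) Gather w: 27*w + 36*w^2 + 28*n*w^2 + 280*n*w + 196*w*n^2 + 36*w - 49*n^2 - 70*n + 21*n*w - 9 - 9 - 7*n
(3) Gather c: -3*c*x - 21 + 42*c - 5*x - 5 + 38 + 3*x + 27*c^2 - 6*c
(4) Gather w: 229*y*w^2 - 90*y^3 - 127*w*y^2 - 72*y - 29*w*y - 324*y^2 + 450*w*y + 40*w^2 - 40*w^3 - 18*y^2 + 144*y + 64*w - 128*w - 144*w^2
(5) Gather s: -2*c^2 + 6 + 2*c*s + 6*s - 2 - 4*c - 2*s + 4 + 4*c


(1) = 36*d^3 - 104*d^2 - 224*d + 256
(2) = -49*n^2 - 77*n + w^2*(28*n + 36) + w*(196*n^2 + 301*n + 63) - 18
(3) = 27*c^2 + c*(36 - 3*x) - 2*x + 12
(4) = -40*w^3 + w^2*(229*y - 104) + w*(-127*y^2 + 421*y - 64) - 90*y^3 - 342*y^2 + 72*y
(5) = -2*c^2 + s*(2*c + 4) + 8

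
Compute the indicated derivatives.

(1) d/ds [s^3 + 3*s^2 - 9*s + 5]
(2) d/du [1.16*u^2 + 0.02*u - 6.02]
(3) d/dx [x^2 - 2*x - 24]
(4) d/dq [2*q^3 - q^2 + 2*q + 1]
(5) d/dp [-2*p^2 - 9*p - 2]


(1) = 3*s^2 + 6*s - 9
(2) = 2.32*u + 0.02
(3) = 2*x - 2
(4) = 6*q^2 - 2*q + 2
(5) = -4*p - 9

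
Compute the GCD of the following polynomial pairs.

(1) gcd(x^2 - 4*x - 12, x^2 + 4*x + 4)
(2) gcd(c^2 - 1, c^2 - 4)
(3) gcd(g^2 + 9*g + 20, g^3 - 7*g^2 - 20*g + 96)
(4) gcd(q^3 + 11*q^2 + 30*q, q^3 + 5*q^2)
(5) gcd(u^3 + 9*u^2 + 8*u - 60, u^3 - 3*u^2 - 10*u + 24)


(1) = gcd((x - 6)*(x + 2), (x + 2)^2) = x + 2
(2) = gcd((c - 1)*(c + 1), (c - 2)*(c + 2)) = 1
(3) = g + 4
(4) = q^2 + 5*q
(5) = u - 2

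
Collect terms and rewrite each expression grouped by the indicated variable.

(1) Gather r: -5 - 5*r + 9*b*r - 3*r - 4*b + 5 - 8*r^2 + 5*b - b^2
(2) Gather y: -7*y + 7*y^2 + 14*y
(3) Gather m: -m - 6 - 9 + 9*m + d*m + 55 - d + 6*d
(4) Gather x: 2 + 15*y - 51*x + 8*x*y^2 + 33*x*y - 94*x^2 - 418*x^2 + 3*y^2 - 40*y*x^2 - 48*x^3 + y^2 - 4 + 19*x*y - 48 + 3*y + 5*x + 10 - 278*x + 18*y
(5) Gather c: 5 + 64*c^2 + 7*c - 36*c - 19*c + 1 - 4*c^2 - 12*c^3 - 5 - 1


(1) = -b^2 + b - 8*r^2 + r*(9*b - 8)
(2) = 7*y^2 + 7*y
(3) = 5*d + m*(d + 8) + 40
(4) = -48*x^3 + x^2*(-40*y - 512) + x*(8*y^2 + 52*y - 324) + 4*y^2 + 36*y - 40
(5) = -12*c^3 + 60*c^2 - 48*c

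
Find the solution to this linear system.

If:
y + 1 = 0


Then:
y = -1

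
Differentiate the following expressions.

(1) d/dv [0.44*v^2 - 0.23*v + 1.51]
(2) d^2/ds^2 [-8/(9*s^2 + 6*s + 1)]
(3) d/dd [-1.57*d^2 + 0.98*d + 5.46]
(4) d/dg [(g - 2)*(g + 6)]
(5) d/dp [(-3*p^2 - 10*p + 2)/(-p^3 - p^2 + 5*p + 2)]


(1) = 0.88*v - 0.23
(2) = -432/(81*s^4 + 108*s^3 + 54*s^2 + 12*s + 1)
(3) = 0.98 - 3.14*d
(4) = 2*g + 4
(5) = (-3*p^4 - 20*p^3 - 19*p^2 - 8*p - 30)/(p^6 + 2*p^5 - 9*p^4 - 14*p^3 + 21*p^2 + 20*p + 4)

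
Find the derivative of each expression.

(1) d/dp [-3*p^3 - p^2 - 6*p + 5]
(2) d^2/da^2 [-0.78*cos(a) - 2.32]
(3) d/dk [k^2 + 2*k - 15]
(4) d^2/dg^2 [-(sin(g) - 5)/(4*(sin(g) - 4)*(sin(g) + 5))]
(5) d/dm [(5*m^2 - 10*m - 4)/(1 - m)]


(1) = -9*p^2 - 2*p - 6
(2) = 0.78*cos(a)
(3) = 2*k + 2
(4) = (sin(g)^5 - 21*sin(g)^4 + 103*sin(g)^3 - 355*sin(g)^2 + 210*sin(g) + 170)/(4*(sin(g) - 4)^3*(sin(g) + 5)^3)
(5) = (-5*m^2 + 10*m - 14)/(m^2 - 2*m + 1)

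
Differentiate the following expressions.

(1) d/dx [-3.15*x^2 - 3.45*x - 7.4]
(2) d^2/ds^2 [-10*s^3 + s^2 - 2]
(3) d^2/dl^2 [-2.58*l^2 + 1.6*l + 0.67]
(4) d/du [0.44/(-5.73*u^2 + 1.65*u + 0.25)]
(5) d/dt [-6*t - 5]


(1) = -6.3*x - 3.45
(2) = 2 - 60*s
(3) = -5.16000000000000
(4) = (5.0424*u - 0.726)/(-5.73*u^2 + 1.65*u + 0.25)^2
(5) = -6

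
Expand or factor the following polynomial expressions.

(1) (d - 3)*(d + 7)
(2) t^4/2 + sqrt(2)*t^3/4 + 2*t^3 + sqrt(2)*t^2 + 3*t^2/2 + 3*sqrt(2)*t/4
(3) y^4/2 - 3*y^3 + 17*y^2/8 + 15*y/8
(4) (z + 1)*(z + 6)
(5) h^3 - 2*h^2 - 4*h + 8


(1) = d^2 + 4*d - 21
(2) = t*(t + 3)*(sqrt(2)*t/2 + 1/2)*(sqrt(2)*t/2 + sqrt(2)/2)
(3) = y*(y/2 + 1/4)*(y - 5)*(y - 3/2)
(4) = z^2 + 7*z + 6
(5) = (h - 2)^2*(h + 2)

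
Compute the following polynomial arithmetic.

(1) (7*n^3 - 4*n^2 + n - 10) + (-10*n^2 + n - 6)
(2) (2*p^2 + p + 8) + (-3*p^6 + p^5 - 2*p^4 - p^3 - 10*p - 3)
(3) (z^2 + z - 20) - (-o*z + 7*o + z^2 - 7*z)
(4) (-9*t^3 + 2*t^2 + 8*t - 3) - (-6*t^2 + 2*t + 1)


(1) = 7*n^3 - 14*n^2 + 2*n - 16
(2) = -3*p^6 + p^5 - 2*p^4 - p^3 + 2*p^2 - 9*p + 5
(3) = o*z - 7*o + 8*z - 20
(4) = -9*t^3 + 8*t^2 + 6*t - 4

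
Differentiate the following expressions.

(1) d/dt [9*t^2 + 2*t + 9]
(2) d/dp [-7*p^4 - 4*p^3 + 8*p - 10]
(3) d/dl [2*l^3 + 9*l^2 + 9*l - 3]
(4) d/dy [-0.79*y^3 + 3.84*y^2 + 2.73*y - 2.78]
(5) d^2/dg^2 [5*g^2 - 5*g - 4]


(1) = 18*t + 2
(2) = -28*p^3 - 12*p^2 + 8
(3) = 6*l^2 + 18*l + 9
(4) = -2.37*y^2 + 7.68*y + 2.73
(5) = 10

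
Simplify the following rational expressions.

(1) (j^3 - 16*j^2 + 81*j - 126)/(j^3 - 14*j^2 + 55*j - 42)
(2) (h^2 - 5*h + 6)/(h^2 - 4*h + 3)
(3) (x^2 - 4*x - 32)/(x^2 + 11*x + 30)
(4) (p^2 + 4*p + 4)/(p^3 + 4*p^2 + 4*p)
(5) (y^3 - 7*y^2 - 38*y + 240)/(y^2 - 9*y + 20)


(1) = (j - 3)/(j - 1)
(2) = (h - 2)/(h - 1)
(3) = (x^2 - 4*x - 32)/(x^2 + 11*x + 30)
(4) = 1/p
(5) = (y^2 - 2*y - 48)/(y - 4)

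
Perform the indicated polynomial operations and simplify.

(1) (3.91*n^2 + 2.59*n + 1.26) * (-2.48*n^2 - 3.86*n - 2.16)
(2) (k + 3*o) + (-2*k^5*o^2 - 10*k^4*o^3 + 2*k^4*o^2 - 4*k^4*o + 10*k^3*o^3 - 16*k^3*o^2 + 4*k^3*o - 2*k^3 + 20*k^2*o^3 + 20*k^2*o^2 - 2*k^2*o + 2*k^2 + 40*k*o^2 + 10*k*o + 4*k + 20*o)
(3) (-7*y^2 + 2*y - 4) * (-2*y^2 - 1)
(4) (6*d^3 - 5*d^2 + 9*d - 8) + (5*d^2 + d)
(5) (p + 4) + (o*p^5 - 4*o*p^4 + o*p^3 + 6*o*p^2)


(1) = -9.6968*n^4 - 21.5158*n^3 - 21.5678*n^2 - 10.458*n - 2.7216
(2) = -2*k^5*o^2 - 10*k^4*o^3 + 2*k^4*o^2 - 4*k^4*o + 10*k^3*o^3 - 16*k^3*o^2 + 4*k^3*o - 2*k^3 + 20*k^2*o^3 + 20*k^2*o^2 - 2*k^2*o + 2*k^2 + 40*k*o^2 + 10*k*o + 5*k + 23*o
(3) = 14*y^4 - 4*y^3 + 15*y^2 - 2*y + 4
(4) = 6*d^3 + 10*d - 8
(5) = o*p^5 - 4*o*p^4 + o*p^3 + 6*o*p^2 + p + 4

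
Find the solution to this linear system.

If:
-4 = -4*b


Then:
b = 1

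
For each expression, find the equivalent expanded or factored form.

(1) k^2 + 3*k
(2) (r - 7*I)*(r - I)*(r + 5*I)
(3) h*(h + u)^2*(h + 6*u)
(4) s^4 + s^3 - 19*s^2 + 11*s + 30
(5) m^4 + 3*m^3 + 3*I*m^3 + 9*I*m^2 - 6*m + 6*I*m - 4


(1) = k*(k + 3)
(2) = r^3 - 3*I*r^2 + 33*r - 35*I
(3) = h^4 + 8*h^3*u + 13*h^2*u^2 + 6*h*u^3
(4) = (s - 3)*(s - 2)*(s + 1)*(s + 5)
(5) = (m + 2)*(m + 2*I)*(-I*m + 1)*(I*m + I)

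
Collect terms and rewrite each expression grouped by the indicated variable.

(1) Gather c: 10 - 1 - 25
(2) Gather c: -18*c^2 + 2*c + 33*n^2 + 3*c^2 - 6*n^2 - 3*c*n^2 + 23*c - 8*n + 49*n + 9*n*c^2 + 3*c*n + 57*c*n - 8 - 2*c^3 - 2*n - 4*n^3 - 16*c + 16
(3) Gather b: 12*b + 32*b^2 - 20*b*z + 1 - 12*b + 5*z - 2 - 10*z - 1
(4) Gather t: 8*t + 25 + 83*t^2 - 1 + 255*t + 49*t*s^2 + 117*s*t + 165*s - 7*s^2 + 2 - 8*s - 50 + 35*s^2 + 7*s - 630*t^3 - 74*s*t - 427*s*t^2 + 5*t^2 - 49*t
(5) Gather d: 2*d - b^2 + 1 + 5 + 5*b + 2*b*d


(1) = -16
(2) = -2*c^3 + c^2*(9*n - 15) + c*(-3*n^2 + 60*n + 9) - 4*n^3 + 27*n^2 + 39*n + 8
(3) = 32*b^2 - 20*b*z - 5*z - 2
(4) = 28*s^2 + 164*s - 630*t^3 + t^2*(88 - 427*s) + t*(49*s^2 + 43*s + 214) - 24
(5) = -b^2 + 5*b + d*(2*b + 2) + 6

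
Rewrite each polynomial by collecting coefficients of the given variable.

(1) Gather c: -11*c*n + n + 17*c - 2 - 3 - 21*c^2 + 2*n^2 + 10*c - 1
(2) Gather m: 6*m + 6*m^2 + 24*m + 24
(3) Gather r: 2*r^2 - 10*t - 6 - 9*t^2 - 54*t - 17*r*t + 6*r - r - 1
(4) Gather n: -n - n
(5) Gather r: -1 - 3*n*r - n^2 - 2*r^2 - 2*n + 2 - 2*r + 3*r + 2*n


(1) = -21*c^2 + c*(27 - 11*n) + 2*n^2 + n - 6
(2) = 6*m^2 + 30*m + 24
(3) = 2*r^2 + r*(5 - 17*t) - 9*t^2 - 64*t - 7
(4) = -2*n
(5) = -n^2 - 2*r^2 + r*(1 - 3*n) + 1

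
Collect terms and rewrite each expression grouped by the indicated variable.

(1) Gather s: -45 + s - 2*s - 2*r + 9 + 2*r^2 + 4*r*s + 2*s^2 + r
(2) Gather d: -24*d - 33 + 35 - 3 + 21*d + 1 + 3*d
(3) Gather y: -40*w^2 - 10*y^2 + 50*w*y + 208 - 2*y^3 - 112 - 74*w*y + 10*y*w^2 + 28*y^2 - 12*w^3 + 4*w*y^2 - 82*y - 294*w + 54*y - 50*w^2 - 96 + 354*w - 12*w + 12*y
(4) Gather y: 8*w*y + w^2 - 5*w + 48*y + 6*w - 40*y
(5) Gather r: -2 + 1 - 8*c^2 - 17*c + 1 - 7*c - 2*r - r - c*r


(1) = 2*r^2 - r + 2*s^2 + s*(4*r - 1) - 36
(2) = 0
(3) = -12*w^3 - 90*w^2 + 48*w - 2*y^3 + y^2*(4*w + 18) + y*(10*w^2 - 24*w - 16)
(4) = w^2 + w + y*(8*w + 8)
(5) = -8*c^2 - 24*c + r*(-c - 3)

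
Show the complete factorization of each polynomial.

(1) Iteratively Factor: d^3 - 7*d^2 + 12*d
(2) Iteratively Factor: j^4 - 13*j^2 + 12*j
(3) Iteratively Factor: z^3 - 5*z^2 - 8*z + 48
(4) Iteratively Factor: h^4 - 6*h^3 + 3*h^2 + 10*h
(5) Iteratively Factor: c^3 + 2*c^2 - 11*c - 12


(1) = (d - 4)*(d^2 - 3*d) = (d - 4)*(d - 3)*(d)
(2) = (j)*(j^3 - 13*j + 12) = j*(j - 3)*(j^2 + 3*j - 4) = j*(j - 3)*(j - 1)*(j + 4)
(3) = (z - 4)*(z^2 - z - 12) = (z - 4)*(z + 3)*(z - 4)
(4) = (h)*(h^3 - 6*h^2 + 3*h + 10) = h*(h + 1)*(h^2 - 7*h + 10) = h*(h - 2)*(h + 1)*(h - 5)
(5) = (c + 1)*(c^2 + c - 12) = (c - 3)*(c + 1)*(c + 4)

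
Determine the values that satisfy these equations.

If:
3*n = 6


Then:
n = 2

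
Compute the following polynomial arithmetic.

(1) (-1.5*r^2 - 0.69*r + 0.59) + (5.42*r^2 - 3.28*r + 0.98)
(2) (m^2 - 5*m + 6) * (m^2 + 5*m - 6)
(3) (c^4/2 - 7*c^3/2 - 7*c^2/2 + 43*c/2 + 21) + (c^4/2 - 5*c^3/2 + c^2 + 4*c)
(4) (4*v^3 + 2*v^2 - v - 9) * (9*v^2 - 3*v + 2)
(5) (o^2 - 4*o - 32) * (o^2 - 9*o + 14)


(1) = 3.92*r^2 - 3.97*r + 1.57
(2) = m^4 - 25*m^2 + 60*m - 36
(3) = c^4 - 6*c^3 - 5*c^2/2 + 51*c/2 + 21
(4) = 36*v^5 + 6*v^4 - 7*v^3 - 74*v^2 + 25*v - 18
(5) = o^4 - 13*o^3 + 18*o^2 + 232*o - 448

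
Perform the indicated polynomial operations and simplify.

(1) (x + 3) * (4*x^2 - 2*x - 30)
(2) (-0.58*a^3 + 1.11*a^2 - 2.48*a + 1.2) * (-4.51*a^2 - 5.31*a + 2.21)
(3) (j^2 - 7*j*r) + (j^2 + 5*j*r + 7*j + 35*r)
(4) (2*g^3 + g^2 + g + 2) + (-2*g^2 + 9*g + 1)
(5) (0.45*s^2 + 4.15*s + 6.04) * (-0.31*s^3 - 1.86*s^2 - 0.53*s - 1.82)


(1) = 4*x^3 + 10*x^2 - 36*x - 90
(2) = 2.6158*a^5 - 1.9263*a^4 + 4.0089*a^3 + 10.2099*a^2 - 11.8528*a + 2.652
(3) = 2*j^2 - 2*j*r + 7*j + 35*r
(4) = 2*g^3 - g^2 + 10*g + 3
(5) = -0.1395*s^5 - 2.1235*s^4 - 9.8299*s^3 - 14.2529*s^2 - 10.7542*s - 10.9928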